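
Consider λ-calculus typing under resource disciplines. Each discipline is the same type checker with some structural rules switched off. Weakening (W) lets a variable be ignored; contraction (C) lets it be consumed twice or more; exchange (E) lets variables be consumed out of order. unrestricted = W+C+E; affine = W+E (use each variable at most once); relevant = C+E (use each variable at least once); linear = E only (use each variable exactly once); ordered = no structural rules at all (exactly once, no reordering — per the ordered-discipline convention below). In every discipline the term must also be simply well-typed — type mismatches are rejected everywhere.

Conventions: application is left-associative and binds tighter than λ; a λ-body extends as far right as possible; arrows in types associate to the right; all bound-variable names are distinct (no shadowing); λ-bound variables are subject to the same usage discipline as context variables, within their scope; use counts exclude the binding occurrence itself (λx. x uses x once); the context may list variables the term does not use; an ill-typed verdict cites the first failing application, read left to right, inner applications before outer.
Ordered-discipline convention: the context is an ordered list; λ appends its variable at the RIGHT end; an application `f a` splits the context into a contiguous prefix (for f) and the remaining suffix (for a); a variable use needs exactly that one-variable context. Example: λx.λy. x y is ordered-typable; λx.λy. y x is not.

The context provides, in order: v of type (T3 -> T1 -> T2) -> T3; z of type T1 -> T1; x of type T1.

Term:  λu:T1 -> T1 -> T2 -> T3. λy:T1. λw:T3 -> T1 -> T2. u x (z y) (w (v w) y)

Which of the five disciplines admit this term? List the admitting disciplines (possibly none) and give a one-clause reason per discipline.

admitting disciplines: relevant, unrestricted
variable uses: v: 1×; z: 1×; x: 1×; u [bound]: 1×; y [bound]: 2×; w [bound]: 2×
use order (left to right): u, x, z, y, w, v, w, y
typing: the term checks, with type (T1 -> T1 -> T2 -> T3) -> T1 -> (T3 -> T1 -> T2) -> T3
ordered ✗ (repeated use of y ×2, w ×2)
linear ✗ (repeated use of y ×2, w ×2)
affine ✗ (repeated use of y ×2, w ×2)
relevant ✓ (v, z, x, u, y, w: all used, weakening unneeded)
unrestricted ✓ (well-typed at (T1 -> T1 -> T2 -> T3) -> T1 -> (T3 -> T1 -> T2) -> T3; no restrictions here)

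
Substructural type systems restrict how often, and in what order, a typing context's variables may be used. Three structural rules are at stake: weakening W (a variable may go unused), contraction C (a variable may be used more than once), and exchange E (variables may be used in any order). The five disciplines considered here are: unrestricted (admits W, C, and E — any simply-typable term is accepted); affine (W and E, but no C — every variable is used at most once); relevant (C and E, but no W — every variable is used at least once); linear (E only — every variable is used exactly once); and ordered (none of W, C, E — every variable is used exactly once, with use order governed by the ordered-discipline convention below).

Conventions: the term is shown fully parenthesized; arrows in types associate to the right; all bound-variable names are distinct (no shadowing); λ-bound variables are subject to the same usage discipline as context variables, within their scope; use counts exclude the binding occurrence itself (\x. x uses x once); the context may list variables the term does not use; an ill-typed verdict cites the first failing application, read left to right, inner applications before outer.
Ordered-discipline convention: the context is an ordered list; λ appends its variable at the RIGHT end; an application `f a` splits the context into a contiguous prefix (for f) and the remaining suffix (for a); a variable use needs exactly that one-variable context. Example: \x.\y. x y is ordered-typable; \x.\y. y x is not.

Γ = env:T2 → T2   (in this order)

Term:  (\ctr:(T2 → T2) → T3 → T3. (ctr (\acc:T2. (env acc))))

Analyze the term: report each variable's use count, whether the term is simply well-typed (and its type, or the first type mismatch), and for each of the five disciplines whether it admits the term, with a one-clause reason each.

counts: env: 1×; ctr [bound]: 1×; acc [bound]: 1×
order of uses: ctr, env, acc
typing: ✓ — ((T2 → T2) → T3 → T3) → T3 → T3
ordered: ✗ — no ordered split (uses run ctr, env, acc)
linear: ✓ — env, ctr, acc: one use apiece
affine: ✓ — env, ctr, acc: no repeats, contraction unneeded
relevant: ✓ — every one of env, ctr, acc appears
unrestricted: ✓ — well-typed at ((T2 → T2) → T3 → T3) → T3 → T3; no restrictions here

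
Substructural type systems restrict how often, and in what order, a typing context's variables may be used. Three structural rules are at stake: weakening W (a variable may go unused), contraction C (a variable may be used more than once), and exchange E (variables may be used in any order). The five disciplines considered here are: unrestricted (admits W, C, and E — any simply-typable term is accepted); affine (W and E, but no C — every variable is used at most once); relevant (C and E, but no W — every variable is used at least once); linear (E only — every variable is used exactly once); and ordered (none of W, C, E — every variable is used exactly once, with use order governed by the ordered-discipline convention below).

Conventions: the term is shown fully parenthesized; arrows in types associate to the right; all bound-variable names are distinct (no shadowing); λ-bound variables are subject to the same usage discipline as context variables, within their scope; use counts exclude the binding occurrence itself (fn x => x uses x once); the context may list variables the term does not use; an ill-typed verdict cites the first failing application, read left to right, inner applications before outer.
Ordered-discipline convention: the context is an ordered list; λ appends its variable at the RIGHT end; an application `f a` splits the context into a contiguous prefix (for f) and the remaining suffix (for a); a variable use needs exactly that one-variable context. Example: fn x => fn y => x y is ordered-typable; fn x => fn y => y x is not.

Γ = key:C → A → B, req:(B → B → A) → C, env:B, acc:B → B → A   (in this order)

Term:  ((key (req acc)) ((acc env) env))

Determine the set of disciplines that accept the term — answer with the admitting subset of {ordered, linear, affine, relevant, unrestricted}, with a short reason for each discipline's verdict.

admitted in: relevant, unrestricted
use counts: key=1; req=1; env=2; acc=2
order of uses: key, req, acc, acc, env, env
typing: the term checks, with type B
ordered: ✗ — env ×2, acc ×2 used more than once (contraction)
linear: ✗ — env ×2, acc ×2 used more than once (contraction)
affine: ✗ — env ×2, acc ×2 used more than once (contraction)
relevant: ✓ — key, req, env, acc: all used, weakening unneeded
unrestricted: ✓ — well-typed at B; no restrictions here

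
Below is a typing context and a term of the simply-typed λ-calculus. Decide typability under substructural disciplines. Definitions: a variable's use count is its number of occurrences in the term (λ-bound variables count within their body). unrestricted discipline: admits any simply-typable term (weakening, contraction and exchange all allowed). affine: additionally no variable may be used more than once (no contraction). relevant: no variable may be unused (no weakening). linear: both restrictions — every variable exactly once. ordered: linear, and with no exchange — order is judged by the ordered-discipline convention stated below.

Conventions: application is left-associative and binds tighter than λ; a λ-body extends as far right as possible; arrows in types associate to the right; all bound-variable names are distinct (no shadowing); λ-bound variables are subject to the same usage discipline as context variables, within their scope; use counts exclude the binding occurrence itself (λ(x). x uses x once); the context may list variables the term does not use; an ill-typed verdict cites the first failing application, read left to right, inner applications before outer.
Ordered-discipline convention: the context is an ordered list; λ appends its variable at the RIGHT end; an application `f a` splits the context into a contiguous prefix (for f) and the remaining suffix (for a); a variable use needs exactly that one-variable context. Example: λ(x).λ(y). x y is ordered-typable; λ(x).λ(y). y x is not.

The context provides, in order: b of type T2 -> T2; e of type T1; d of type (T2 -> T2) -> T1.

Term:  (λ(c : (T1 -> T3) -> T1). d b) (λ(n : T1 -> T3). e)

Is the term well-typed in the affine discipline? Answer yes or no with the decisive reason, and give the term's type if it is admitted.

yes — b, e, d, c, n: no repeats, contraction unneeded; term : T1
usage: b: 1×, e: 1×, d: 1×, c [bound]: 0×, n [bound]: 0×
use order (left to right): d, b, e
typing: the term checks, with type T1
all disciplines: ordered ✗ · linear ✗ · affine ✓ · relevant ✗ · unrestricted ✓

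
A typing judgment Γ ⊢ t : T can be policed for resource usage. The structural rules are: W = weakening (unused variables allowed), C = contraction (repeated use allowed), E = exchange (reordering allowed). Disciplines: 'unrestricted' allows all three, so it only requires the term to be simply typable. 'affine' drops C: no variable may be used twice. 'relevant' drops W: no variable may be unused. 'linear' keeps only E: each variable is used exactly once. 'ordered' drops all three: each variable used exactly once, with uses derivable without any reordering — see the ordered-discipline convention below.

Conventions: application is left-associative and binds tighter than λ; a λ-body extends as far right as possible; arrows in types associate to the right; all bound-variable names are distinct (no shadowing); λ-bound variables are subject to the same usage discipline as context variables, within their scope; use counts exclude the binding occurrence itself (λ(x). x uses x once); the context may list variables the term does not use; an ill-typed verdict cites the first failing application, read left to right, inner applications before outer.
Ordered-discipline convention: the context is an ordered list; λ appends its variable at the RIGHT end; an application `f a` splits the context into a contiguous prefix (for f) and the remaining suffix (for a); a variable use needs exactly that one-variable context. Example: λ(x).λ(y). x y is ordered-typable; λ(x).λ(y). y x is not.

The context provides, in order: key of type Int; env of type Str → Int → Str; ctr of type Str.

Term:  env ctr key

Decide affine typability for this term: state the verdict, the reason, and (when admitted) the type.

yes — at most one use each (key, env, ctr); term : Str
counts: key: 1; env: 1; ctr: 1
uses in reading order: env, ctr, key
typing: well-typed at Str
across the five disciplines: ordered ✗, linear ✓, affine ✓, relevant ✓, unrestricted ✓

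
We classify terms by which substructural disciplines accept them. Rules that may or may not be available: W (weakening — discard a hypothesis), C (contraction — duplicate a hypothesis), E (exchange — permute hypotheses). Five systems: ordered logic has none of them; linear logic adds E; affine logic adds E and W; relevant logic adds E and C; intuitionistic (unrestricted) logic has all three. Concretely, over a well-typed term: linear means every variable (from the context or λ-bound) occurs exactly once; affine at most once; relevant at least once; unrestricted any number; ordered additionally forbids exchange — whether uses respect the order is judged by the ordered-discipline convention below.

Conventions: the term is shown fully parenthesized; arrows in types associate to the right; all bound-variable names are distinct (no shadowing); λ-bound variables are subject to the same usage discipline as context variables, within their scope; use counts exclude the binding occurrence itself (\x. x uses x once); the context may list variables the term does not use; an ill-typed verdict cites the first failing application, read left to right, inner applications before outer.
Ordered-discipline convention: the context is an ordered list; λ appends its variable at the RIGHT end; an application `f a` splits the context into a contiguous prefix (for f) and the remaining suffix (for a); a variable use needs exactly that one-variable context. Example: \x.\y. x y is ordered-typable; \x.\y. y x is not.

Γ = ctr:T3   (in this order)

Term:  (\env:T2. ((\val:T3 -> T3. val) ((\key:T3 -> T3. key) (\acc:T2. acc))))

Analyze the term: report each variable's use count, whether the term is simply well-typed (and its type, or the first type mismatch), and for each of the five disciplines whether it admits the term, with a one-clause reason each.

usage: ctr: 0×, env (λ-bound): 0×, val (λ-bound): 1×, key (λ-bound): 1×, acc (λ-bound): 1×
left-to-right use order: val, key, acc
typing: ill-typed: an argument T2 -> T2 mismatches the expected T3 -> T3
ordered: ✗, not simply typable
linear: ✗, fails simple typing
affine: ✗, a type mismatch blocks all five
relevant: ✗, the type mismatch rejects it
unrestricted: ✗, not simply typable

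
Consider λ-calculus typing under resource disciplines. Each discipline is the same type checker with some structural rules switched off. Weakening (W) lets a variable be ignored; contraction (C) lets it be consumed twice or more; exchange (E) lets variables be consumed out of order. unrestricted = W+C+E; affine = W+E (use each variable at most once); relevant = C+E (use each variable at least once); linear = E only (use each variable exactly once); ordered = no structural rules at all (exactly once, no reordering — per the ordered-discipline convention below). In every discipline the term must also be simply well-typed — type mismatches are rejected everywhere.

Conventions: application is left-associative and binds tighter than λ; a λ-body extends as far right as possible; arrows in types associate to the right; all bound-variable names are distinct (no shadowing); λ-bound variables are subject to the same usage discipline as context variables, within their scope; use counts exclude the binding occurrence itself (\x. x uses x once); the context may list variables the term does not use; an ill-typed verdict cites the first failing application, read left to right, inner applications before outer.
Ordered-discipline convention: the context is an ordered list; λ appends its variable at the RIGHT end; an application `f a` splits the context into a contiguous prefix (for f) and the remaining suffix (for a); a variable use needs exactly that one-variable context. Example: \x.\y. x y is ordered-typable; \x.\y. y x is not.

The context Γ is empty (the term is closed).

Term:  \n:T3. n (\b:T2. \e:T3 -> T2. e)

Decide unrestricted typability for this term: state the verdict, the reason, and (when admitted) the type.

no — fails simple typing
variable uses: n [bound]: 1; b [bound]: 0; e [bound]: 1
uses in reading order: n, e
typing: ill-typed: applying a non-function (T3)
summary: ordered ✗; linear ✗; affine ✗; relevant ✗; unrestricted ✗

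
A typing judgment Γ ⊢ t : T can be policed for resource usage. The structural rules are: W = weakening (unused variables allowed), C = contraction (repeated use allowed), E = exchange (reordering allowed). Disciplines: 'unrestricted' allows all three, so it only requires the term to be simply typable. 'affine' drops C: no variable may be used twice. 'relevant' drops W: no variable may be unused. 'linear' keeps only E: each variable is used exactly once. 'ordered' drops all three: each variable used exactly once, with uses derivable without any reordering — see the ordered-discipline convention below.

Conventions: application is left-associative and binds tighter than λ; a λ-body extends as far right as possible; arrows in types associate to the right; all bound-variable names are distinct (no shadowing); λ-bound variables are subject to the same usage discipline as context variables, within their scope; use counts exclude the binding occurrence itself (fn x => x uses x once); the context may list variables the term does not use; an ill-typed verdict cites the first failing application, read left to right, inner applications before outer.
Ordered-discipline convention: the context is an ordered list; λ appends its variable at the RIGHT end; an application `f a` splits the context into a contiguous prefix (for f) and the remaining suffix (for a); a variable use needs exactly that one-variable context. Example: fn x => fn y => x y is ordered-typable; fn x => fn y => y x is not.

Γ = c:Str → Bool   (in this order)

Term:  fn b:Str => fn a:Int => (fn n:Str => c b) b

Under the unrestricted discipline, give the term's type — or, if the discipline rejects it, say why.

term : Str → Int → Bool
use counts: c: 1, b [bound]: 2, a [bound]: 0, n [bound]: 0
uses in reading order: c, b, b
typing: well-typed at Str → Int → Bool
all disciplines: ordered ✗, linear ✗, affine ✗, relevant ✗, unrestricted ✓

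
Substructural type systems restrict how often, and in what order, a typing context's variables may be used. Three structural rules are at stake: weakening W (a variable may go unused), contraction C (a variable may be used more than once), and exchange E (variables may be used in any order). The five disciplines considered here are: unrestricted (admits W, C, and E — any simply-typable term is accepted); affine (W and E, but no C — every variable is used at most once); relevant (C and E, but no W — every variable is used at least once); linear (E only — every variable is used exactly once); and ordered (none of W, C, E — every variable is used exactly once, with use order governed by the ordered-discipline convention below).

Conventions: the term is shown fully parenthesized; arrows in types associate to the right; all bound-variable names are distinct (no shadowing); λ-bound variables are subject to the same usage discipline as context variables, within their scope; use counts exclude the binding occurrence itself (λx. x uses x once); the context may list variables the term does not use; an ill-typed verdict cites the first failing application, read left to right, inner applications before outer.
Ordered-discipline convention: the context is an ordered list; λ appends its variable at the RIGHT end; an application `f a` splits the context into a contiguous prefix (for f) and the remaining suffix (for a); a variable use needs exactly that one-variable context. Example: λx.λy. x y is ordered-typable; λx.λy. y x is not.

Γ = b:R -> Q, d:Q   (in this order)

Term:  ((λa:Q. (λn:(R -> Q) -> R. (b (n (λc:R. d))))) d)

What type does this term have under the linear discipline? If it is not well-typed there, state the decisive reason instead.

not well-typed under linear — uses contraction: d ×2; unused: a, c — weakening required
counts: b: 1; d: 2; a (λ-bound): 0; n (λ-bound): 1; c (λ-bound): 0
left-to-right use order: b, n, d, d
typing: well-typed — term : ((R -> Q) -> R) -> Q
per-discipline verdicts: ordered ✗ | linear ✗ | affine ✗ | relevant ✗ | unrestricted ✓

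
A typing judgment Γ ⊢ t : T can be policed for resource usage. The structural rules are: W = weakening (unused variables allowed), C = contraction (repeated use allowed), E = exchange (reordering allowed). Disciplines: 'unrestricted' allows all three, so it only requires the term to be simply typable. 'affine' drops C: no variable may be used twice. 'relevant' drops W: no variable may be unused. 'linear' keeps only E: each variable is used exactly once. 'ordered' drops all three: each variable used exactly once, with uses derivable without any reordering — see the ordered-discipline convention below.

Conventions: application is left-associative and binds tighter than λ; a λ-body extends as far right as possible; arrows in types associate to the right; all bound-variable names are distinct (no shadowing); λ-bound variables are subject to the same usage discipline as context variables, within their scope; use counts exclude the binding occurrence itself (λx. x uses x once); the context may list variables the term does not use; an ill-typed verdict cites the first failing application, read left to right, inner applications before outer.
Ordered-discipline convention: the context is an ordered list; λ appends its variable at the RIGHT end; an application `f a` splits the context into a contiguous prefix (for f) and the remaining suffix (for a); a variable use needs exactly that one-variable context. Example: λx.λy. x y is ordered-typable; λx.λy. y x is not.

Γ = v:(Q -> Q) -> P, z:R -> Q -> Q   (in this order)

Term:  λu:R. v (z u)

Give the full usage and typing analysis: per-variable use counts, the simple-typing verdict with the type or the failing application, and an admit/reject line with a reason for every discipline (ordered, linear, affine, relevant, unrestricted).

usage: v=1, z=1, u (λ-bound)=1
order of uses: v, z, u
typing: ✓ — R -> P
ordered: ✓, v, z, u once each; derivable with no W/C/E
linear: ✓, single use per variable (v, z, u)
affine: ✓, none of v, z, u used more than once
relevant: ✓, v, z, u: all used, weakening unneeded
unrestricted: ✓, well-typed at R -> P; no restrictions here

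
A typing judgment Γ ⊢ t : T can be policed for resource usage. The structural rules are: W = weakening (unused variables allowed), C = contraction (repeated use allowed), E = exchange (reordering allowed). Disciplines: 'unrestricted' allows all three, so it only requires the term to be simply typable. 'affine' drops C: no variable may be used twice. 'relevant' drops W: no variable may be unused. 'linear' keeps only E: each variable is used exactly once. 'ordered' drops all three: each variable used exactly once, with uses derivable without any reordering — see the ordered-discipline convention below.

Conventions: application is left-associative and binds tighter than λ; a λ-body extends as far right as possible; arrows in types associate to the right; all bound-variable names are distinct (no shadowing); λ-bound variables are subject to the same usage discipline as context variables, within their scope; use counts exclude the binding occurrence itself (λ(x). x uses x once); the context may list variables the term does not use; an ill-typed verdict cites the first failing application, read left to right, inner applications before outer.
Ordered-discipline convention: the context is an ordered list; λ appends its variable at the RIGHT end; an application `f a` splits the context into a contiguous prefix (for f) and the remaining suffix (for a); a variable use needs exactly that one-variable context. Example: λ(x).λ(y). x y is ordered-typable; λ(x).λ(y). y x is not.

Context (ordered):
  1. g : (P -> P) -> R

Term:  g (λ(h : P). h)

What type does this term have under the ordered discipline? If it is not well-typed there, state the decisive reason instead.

term : R
usage: g ×1; h (bound) ×1
order of uses: g, h
typing: well-typed at R
all disciplines: ordered ✓, linear ✓, affine ✓, relevant ✓, unrestricted ✓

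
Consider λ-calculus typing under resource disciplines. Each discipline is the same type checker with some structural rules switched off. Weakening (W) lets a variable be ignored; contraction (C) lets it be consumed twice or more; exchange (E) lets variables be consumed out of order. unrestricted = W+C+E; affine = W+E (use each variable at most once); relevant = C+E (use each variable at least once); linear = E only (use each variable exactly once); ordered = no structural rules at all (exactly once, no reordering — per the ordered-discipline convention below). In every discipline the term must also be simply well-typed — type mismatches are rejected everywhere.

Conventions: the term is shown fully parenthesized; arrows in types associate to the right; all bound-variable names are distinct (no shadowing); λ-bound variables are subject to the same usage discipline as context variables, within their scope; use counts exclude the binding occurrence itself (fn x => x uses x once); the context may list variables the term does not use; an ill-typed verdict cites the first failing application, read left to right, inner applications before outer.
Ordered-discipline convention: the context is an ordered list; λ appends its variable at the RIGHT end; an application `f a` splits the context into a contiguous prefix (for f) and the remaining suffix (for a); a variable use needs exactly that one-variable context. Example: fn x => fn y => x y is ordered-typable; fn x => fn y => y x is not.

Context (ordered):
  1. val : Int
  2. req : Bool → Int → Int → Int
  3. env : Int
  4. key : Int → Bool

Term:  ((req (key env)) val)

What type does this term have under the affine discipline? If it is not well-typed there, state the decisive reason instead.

term : Int → Int
usage: val: 1×; req: 1×; env: 1×; key: 1×
uses in reading order: req, key, env, val
typing: ✓ — Int → Int
per-discipline verdicts: ordered ✗ · linear ✓ · affine ✓ · relevant ✓ · unrestricted ✓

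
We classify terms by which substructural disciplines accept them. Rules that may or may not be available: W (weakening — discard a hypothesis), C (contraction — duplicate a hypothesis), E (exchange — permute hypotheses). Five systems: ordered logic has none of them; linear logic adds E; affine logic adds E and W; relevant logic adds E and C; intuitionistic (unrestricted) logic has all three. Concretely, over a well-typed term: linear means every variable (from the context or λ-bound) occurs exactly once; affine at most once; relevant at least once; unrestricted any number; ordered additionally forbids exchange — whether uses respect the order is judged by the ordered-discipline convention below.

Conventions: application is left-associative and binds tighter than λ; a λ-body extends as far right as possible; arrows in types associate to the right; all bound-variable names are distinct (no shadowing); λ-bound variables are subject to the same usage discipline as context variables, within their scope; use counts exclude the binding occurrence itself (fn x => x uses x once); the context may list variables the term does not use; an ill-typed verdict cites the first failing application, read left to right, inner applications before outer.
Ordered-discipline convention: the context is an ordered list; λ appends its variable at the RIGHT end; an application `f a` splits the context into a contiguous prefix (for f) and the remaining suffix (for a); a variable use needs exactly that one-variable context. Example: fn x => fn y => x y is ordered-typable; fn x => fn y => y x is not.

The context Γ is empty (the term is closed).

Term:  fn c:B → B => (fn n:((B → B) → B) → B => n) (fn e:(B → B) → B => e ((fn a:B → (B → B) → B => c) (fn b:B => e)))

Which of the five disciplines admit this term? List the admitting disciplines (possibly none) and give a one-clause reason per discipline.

admitted in: unrestricted
variable uses: c (λ-bound): 1×; n (λ-bound): 1×; e (λ-bound): 2×; a (λ-bound): 0×; b (λ-bound): 0×
use order (left to right): n, e, c, e
typing: the term checks, with type (B → B) → ((B → B) → B) → B
ordered: ✗ — needs contraction — e ×2; needs weakening: a, b unused
linear: ✗ — needs contraction — e ×2; needs weakening: a, b unused
affine: ✗ — needs contraction — e ×2
relevant: ✗ — needs weakening: a, b unused
unrestricted: ✓ — type-checks ((B → B) → ((B → B) → B) → B) and nothing is barred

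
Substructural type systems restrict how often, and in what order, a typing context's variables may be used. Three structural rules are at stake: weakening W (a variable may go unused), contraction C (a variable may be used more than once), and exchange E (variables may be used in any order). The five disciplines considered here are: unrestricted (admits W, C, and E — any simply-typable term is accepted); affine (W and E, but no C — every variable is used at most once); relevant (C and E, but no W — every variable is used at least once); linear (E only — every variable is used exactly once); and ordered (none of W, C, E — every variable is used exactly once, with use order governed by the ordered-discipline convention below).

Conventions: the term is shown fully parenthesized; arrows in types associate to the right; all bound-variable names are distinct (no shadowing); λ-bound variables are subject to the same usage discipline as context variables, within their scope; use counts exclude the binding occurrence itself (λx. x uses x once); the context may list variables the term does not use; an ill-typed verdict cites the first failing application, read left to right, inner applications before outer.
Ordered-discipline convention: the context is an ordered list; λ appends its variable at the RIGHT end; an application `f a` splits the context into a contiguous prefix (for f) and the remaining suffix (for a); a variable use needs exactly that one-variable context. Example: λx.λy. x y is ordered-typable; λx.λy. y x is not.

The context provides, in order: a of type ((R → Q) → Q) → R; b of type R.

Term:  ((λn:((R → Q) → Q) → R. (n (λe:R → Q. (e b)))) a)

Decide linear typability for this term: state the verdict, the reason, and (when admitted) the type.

yes — each of a, b, n, e used exactly once; term : R
variable uses: a: 1×, b: 1×, n (bound): 1×, e (bound): 1×
uses in reading order: n, e, b, a
typing: well-typed — term : R
summary: ordered ✗; linear ✓; affine ✓; relevant ✓; unrestricted ✓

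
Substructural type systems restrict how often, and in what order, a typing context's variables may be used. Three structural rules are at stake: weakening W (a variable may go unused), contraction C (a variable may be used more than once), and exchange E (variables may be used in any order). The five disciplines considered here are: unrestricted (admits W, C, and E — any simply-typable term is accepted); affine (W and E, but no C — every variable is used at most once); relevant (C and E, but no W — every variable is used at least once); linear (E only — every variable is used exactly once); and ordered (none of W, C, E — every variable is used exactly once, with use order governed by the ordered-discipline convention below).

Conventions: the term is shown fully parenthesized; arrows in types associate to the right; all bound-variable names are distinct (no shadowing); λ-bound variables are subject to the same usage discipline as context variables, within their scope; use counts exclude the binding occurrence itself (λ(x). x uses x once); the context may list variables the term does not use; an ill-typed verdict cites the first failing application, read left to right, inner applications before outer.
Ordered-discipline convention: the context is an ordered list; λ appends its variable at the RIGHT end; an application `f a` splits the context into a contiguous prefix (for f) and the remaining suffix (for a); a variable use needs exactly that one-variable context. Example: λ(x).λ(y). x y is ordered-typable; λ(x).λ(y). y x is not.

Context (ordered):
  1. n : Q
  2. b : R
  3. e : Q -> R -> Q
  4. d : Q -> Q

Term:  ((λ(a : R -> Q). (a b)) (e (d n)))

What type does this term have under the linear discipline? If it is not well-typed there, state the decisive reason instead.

term : Q
use counts: n ×1, b ×1, e ×1, d ×1, a [bound] ×1
order of uses: a, b, e, d, n
typing: ✓ — Q
across the five disciplines: ordered ✗; linear ✓; affine ✓; relevant ✓; unrestricted ✓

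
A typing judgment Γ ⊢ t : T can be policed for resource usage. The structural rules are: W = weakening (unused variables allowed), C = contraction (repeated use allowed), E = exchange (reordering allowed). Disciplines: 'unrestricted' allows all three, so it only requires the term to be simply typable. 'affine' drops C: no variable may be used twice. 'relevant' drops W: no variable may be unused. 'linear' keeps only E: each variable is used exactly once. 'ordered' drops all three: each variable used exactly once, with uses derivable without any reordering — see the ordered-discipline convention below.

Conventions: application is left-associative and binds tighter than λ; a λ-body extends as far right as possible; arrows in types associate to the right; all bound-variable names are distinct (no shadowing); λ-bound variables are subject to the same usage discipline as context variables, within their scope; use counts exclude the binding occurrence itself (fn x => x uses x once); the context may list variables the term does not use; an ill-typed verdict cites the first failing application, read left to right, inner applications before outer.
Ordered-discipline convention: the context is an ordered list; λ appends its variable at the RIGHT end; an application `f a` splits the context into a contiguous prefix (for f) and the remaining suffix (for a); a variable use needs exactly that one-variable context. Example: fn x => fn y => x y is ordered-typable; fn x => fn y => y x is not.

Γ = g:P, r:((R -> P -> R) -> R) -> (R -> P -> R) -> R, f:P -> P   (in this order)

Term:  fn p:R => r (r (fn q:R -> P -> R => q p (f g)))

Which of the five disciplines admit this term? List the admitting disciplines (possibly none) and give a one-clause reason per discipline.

admitted in: relevant, unrestricted
variable uses: g=1; r=2; f=1; p (bound)=1; q (bound)=1
order of uses: r, r, q, p, f, g
typing: well-typed — term : R -> (R -> P -> R) -> R
ordered: ✗ — repeated use of r ×2
linear: ✗ — repeated use of r ×2
affine: ✗ — repeated use of r ×2
relevant: ✓ — at least one use each (g, r, f, p, q)
unrestricted: ✓ — typability at R -> (R -> P -> R) -> R is all that's needed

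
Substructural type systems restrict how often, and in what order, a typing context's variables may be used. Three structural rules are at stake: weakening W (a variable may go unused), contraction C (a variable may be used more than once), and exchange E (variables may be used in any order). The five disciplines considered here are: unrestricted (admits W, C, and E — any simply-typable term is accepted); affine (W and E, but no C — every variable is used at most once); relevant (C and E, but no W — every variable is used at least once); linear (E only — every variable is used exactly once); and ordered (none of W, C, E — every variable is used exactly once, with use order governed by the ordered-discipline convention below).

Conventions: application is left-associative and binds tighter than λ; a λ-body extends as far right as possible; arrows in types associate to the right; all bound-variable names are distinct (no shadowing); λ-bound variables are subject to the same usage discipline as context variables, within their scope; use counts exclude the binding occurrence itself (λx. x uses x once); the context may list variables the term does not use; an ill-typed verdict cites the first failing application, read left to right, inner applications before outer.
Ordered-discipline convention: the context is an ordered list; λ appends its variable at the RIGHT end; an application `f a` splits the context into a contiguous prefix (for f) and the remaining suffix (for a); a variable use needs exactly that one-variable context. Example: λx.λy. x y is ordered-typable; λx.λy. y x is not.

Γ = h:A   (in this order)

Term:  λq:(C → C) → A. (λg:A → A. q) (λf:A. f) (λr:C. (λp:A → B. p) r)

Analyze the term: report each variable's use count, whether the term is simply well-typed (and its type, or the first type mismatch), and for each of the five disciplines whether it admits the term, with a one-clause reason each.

use counts: h ×0; q (bound) ×1; g (bound) ×0; f (bound) ×1; r (bound) ×1; p (bound) ×1
left-to-right use order: q, f, p, r
typing: ill-typed: an application expects A → B but receives C
ordered: ✗, the type mismatch rejects it
linear: ✗, not simply typable
affine: ✗, fails simple typing
relevant: ✗, a type mismatch blocks all five
unrestricted: ✗, the type mismatch rejects it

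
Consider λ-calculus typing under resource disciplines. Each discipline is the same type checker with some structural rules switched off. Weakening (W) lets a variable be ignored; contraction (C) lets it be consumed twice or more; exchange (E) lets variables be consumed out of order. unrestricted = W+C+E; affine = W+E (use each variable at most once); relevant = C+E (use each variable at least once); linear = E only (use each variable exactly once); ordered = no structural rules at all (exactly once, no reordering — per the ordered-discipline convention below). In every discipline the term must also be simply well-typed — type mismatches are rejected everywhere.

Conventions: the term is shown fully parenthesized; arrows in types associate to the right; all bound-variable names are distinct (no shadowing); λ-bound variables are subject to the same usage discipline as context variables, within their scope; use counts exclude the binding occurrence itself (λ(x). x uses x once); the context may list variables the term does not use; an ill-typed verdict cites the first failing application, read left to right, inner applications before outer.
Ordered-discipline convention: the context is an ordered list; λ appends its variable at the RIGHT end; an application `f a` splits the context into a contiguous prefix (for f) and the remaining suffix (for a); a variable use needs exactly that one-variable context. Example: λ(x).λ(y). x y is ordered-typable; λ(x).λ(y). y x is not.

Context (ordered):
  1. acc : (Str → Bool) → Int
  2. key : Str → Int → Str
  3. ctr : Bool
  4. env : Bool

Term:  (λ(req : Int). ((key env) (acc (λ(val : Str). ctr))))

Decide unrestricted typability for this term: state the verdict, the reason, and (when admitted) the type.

no — the type mismatch rejects it
use counts: acc ×1; key ×1; ctr ×1; env ×1; req (λ-bound) ×0; val (λ-bound) ×0
left-to-right use order: key, env, acc, ctr
typing: ill-typed: argument of type Bool where Str is required
summary: ordered ✗, linear ✗, affine ✗, relevant ✗, unrestricted ✗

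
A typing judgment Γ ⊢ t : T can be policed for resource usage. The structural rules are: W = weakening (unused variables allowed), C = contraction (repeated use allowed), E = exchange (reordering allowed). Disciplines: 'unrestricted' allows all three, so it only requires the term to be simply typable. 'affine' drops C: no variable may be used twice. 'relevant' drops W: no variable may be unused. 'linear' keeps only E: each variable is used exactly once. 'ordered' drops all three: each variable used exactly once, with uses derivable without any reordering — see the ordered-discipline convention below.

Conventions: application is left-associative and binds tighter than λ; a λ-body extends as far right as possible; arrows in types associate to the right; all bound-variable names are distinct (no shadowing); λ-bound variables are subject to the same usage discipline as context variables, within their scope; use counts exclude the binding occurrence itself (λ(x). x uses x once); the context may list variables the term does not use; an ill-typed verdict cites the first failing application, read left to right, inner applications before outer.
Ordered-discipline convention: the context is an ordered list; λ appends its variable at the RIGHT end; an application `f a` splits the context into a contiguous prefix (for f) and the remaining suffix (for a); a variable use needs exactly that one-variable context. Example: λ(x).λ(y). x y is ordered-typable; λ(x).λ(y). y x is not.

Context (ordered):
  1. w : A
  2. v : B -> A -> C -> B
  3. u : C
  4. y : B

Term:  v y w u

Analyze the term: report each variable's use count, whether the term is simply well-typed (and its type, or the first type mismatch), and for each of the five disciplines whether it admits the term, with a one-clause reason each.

variable uses: w ×1, v ×1, u ×1, y ×1
order of uses: v, y, w, u
typing: ✓ — B
ordered: ✗ — use order v, y, w, u needs exchange
linear: ✓ — single use per variable (w, v, u, y)
affine: ✓ — none of w, v, u, y used more than once
relevant: ✓ — at least one use each (w, v, u, y)
unrestricted: ✓ — simply typable at B; W, C, E all held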